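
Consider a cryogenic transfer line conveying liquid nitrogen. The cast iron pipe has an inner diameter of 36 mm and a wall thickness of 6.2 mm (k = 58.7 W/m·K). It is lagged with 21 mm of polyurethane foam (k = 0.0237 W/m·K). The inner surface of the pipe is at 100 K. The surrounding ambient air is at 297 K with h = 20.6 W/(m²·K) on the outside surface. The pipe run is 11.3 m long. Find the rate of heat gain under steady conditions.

Q ≈ 510 W

Treating each annulus and film as a series resistance:
R_cast iron pipe wall = ln(24.2/18)/(2π×58.7×11.3) = 7.102×10^-5 K/W
R_polyurethane foam = ln(45.2/24.2)/(2π×0.0237×11.3) = 0.3713 K/W
R_outer film = 1/(h_o·2πr_oL) = 1/(20.6×2π×0.0452×11.3) = 0.01513 K/W
R_total = 0.3865 K/W
Q = ΔT/R_total = 197/0.3865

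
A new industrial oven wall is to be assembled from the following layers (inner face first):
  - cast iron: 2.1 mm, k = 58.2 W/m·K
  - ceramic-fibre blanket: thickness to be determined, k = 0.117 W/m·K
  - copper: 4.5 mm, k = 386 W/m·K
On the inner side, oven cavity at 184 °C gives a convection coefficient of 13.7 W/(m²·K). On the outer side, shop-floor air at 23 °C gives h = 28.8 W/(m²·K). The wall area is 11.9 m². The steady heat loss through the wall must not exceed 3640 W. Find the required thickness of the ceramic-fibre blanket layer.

Using the resistance-network approach (series):
R_inner film = 1/(h_i·A) = 1/(13.7×11.9) = 0.006134 K/W
R_cast iron = L/(kA) = 0.0021/(58.2×11.9) = 3.032×10^-6 K/W
R_copper = L/(kA) = 0.0045/(386×11.9) = 9.797×10^-7 K/W
R_outer film = 1/(h_o·A) = 1/(28.8×11.9) = 0.002918 K/W
Sum of the known resistances R_other = 0.009056 K/W
Required total resistance R_tot = ΔT/Q_allow = 161/3640 = 0.04423 K/W
R_ceramic-fibre blanket = R_tot − R_other = 0.03518 K/W
L = R·k·A = 0.03518×0.117×11.9

L ≈ 49 mm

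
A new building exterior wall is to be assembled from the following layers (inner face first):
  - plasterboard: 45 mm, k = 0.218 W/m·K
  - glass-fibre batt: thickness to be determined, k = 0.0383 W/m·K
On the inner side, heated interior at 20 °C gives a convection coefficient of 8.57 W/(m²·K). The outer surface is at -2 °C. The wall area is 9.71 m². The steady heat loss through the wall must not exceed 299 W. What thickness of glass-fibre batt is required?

L ≈ 15 mm

Thermal resistances in series:
R_inner film = 1/(h_i·A) = 1/(8.57×9.71) = 0.01202 K/W
R_plasterboard = L/(kA) = 0.045/(0.218×9.71) = 0.02126 K/W
Sum of the known resistances R_other = 0.03328 K/W
Required total resistance R_tot = ΔT/Q_allow = 22/299 = 0.07358 K/W
R_glass-fibre batt = R_tot − R_other = 0.0403 K/W
L = R·k·A = 0.0403×0.0383×9.71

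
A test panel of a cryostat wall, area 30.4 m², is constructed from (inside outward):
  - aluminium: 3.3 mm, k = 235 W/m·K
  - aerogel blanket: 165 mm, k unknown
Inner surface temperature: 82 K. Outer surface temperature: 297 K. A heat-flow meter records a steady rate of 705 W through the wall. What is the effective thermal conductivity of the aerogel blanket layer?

k ≈ 0.0178 W/(m·K)

Treating each layer as a thermal resistance in series:
R_aluminium = L/(kA) = 0.0033/(235×30.4) = 4.619×10^-7 K/W
Sum of known resistances R_other = 4.619×10^-7 K/W
Total R = ΔT/Q = 215/705 = 0.305 K/W
R_aerogel blanket = R_total − R_other = 0.305 K/W
k = L/(R·A) = 0.165/(0.305×30.4)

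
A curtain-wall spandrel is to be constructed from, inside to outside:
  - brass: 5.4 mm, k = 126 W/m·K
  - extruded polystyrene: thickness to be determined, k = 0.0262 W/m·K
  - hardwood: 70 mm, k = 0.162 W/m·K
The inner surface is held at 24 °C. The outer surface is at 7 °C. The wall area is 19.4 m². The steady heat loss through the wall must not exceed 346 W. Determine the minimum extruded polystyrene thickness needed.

Series thermal resistances:
R_brass = L/(kA) = 0.0054/(126×19.4) = 2.209×10^-6 K/W
R_hardwood = L/(kA) = 0.07/(0.162×19.4) = 0.02227 K/W
Sum of the known resistances R_other = 0.02228 K/W
Required total resistance R_tot = ΔT/Q_allow = 17/346 = 0.04913 K/W
R_extruded polystyrene = R_tot − R_other = 0.02686 K/W
L = R·k·A = 0.02686×0.0262×19.4

L ≈ 13.7 mm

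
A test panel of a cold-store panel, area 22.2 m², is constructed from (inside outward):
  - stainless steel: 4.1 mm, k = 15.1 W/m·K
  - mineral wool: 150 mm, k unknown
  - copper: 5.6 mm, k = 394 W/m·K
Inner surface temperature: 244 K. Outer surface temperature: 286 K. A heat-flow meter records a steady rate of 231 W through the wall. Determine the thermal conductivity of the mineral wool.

k ≈ 0.0372 W/(m·K)

Treating each layer as a thermal resistance in series:
R_stainless steel = L/(kA) = 0.0041/(15.1×22.2) = 1.223×10^-5 K/W
R_copper = L/(kA) = 0.0056/(394×22.2) = 6.402×10^-7 K/W
Sum of known resistances R_other = 1.287×10^-5 K/W
Total R = ΔT/Q = 42/231 = 0.1818 K/W
R_mineral wool = R_total − R_other = 0.1818 K/W
k = L/(R·A) = 0.15/(0.1818×22.2)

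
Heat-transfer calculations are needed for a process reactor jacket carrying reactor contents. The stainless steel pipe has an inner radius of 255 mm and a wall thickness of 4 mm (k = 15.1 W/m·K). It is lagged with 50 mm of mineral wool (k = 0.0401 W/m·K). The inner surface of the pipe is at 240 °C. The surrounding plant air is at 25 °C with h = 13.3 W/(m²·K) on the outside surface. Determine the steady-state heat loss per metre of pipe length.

q′ ≈ 291 W/m

Radial resistances (cylindrical: R_cond = ln(r_o/r_i)/(2πkL), R_conv = 1/(h·2πrL)):
R_stainless steel pipe wall = ln(259/255)/(2π×15.1×1) = 1.641×10^-4 K/W
R_mineral wool = ln(309/259)/(2π×0.0401×1) = 0.7006 K/W
R_outer film = 1/(h_o·2πr_oL) = 1/(13.3×2π×0.309×1) = 0.03873 K/W
R_total = 0.7395 K/W
Q = ΔT/R_total = 215/0.7395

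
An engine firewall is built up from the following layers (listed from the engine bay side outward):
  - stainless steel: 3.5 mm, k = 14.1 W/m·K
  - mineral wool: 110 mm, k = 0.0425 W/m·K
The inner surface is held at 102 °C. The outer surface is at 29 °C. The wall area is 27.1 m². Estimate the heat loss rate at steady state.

Q ≈ 764 W

Using the resistance-network approach (series):
R_stainless steel = L/(kA) = 0.0035/(14.1×27.1) = 9.16×10^-6 K/W
R_mineral wool = L/(kA) = 0.11/(0.0425×27.1) = 0.09551 K/W
R_total = 0.09552 K/W
Q = ΔT / R_total = 73 / 0.09552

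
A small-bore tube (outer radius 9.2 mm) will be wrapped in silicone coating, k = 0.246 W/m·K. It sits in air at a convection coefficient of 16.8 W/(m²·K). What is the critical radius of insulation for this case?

r_cr ≈ 14.6 mm

For a cylinder r_cr = k/h = 0.246/16.8
r_cr = 14.6 mm; since the bare radius (9.2 mm) is below r_cr, adding a thin layer of insulation will *increase* heat loss.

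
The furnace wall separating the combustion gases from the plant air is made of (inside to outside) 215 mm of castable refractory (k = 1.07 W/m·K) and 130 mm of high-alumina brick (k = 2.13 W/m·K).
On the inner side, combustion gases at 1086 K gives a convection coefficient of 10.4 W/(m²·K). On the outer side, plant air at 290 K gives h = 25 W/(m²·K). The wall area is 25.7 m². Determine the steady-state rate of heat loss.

Q ≈ 51400 W

Treating each layer as a thermal resistance in series:
R_inner film = 1/(h_i·A) = 1/(10.4×25.7) = 0.003741 K/W
R_castable refractory = L/(kA) = 0.215/(1.07×25.7) = 0.007818 K/W
R_high-alumina brick = L/(kA) = 0.13/(2.13×25.7) = 0.002375 K/W
R_outer film = 1/(h_o·A) = 1/(25×25.7) = 0.001556 K/W
R_total = 0.01549 K/W
Q = ΔT / R_total = 796 / 0.01549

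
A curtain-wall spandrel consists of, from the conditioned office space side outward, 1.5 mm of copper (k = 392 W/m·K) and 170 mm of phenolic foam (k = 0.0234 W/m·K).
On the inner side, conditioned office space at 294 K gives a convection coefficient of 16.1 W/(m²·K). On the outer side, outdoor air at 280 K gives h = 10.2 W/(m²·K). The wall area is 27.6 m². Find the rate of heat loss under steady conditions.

Q ≈ 52 W

Treating each layer as a thermal resistance in series:
R_inner film = 1/(h_i·A) = 1/(16.1×27.6) = 0.00225 K/W
R_copper = L/(kA) = 0.0015/(392×27.6) = 1.386×10^-7 K/W
R_phenolic foam = L/(kA) = 0.17/(0.0234×27.6) = 0.2632 K/W
R_outer film = 1/(h_o·A) = 1/(10.2×27.6) = 0.003552 K/W
R_total = 0.269 K/W
Q = ΔT / R_total = 14 / 0.269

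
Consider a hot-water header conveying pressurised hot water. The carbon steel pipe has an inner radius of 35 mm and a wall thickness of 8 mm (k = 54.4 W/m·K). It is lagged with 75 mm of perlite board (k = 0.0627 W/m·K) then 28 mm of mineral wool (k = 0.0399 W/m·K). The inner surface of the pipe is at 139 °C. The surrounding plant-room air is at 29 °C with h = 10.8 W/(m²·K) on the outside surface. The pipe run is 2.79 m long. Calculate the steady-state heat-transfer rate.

For a radial system each layer contributes R = ln(r_out/r_in)/(2πkL); films add R = 1/(hA).
R_carbon steel pipe wall = ln(43/35)/(2π×54.4×2.79) = 2.159×10^-4 K/W
R_perlite board = ln(118/43)/(2π×0.0627×2.79) = 0.9184 K/W
R_mineral wool = ln(146/118)/(2π×0.0399×2.79) = 0.3044 K/W
R_outer film = 1/(h_o·2πr_oL) = 1/(10.8×2π×0.146×2.79) = 0.03618 K/W
R_total = 1.259 K/W
Q = ΔT/R_total = 110/1.259

Q ≈ 87.4 W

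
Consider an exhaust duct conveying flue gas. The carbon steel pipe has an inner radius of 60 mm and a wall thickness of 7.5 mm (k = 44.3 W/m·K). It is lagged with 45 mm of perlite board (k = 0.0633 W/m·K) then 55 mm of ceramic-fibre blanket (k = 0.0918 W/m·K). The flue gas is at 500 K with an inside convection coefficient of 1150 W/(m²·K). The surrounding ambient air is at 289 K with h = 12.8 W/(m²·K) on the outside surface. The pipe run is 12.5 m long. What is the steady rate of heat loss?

Q ≈ 1290 W

Per-layer cylindrical resistances, series-summed:
R_inner film = 1/(h_i·2πr₁L) = 1/(1150×2π×0.06×12.5) = 1.845×10^-4 K/W
R_carbon steel pipe wall = ln(67.5/60)/(2π×44.3×12.5) = 3.385×10^-5 K/W
R_perlite board = ln(112.5/67.5)/(2π×0.0633×12.5) = 0.1027 K/W
R_ceramic-fibre blanket = ln(167.5/112.5)/(2π×0.0918×12.5) = 0.05521 K/W
R_outer film = 1/(h_o·2πr_oL) = 1/(12.8×2π×0.1675×12.5) = 0.005939 K/W
R_total = 0.1641 K/W
Q = ΔT/R_total = 211/0.1641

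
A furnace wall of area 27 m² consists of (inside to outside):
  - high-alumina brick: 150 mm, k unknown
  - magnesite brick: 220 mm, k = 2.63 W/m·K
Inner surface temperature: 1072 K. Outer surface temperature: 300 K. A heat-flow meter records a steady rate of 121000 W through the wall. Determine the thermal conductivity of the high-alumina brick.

k ≈ 1.69 W/(m·K)

Model the wall as resistances in series:
R_magnesite brick = L/(kA) = 0.22/(2.63×27) = 0.003098 K/W
Sum of known resistances R_other = 0.003098 K/W
Total R = ΔT/Q = 772/121000 = 0.00638 K/W
R_high-alumina brick = R_total − R_other = 0.003282 K/W
k = L/(R·A) = 0.15/(0.003282×27)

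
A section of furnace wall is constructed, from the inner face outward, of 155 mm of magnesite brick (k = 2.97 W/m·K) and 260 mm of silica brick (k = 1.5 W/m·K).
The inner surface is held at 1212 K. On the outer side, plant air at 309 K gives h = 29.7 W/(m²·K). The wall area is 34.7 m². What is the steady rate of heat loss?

Q ≈ 121000 W

Model the wall as resistances in series:
R_magnesite brick = L/(kA) = 0.155/(2.97×34.7) = 0.001504 K/W
R_silica brick = L/(kA) = 0.26/(1.5×34.7) = 0.004995 K/W
R_outer film = 1/(h_o·A) = 1/(29.7×34.7) = 9.703×10^-4 K/W
R_total = 0.00747 K/W
Q = ΔT / R_total = 903 / 0.00747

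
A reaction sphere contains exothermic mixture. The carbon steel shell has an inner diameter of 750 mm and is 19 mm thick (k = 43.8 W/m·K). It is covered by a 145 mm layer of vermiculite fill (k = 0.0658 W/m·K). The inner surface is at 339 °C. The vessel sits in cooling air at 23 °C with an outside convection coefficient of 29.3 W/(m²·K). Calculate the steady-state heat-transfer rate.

Each spherical layer contributes R = (1/r_i − 1/r_o)/(4πk):
R_carbon steel shell = (1/0.375 − 1/0.394)/(4π×43.8) = 2.336×10^-4 K/W
R_vermiculite fill = (1/0.394 − 1/0.539)/(4π×0.0658) = 0.8257 K/W
R_outer film = 1/(h·4πr_o²) = 1/(29.3×4π×0.539²) = 0.009349 K/W
R_total = 0.8353 K/W
Q = ΔT/R_total = 316/0.8353

Q ≈ 378 W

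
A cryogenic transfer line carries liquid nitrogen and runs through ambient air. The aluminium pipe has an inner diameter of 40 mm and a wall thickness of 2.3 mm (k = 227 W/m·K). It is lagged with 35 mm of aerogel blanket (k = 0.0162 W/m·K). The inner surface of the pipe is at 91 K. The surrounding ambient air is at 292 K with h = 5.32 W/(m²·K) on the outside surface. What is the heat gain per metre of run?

q′ ≈ 20.5 W/m

Cylindrical conduction, so R = ln(r₂/r₁)/(2πkL) per layer, in series:
R_aluminium pipe wall = ln(22.3/20)/(2π×227×1) = 7.632×10^-5 K/W
R_aerogel blanket = ln(57.3/22.3)/(2π×0.0162×1) = 9.271 K/W
R_outer film = 1/(h_o·2πr_oL) = 1/(5.32×2π×0.0573×1) = 0.5221 K/W
R_total = 9.794 K/W
Q = ΔT/R_total = 201/9.794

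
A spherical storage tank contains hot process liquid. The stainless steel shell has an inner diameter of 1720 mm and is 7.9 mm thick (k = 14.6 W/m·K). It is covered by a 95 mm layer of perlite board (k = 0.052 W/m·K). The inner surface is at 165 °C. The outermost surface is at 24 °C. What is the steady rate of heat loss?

Q ≈ 810 W

For a spherical shell R = (1/r₁ − 1/r₂)/(4πk); film R = 1/(h·4πr²). In series:
R_stainless steel shell = (1/0.86 − 1/0.8679)/(4π×14.6) = 5.769×10^-5 K/W
R_perlite board = (1/0.8679 − 1/0.9629)/(4π×0.052) = 0.174 K/W
R_total = 0.174 K/W
Q = ΔT/R_total = 141/0.174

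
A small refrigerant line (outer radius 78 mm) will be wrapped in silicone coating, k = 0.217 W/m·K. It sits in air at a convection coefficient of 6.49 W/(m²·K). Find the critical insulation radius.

r_cr ≈ 33.4 mm

For a cylinder r_cr = k/h = 0.217/6.49
r_cr = 33.4 mm; since the bare radius (78 mm) is above r_cr, any added insulation will reduce heat loss.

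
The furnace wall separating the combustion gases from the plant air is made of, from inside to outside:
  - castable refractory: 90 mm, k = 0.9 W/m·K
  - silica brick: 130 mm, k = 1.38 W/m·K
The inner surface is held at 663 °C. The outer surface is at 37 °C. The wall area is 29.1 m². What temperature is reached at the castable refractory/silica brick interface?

T ≈ 341 °C

Series thermal resistances:
R_castable refractory = L/(kA) = 0.09/(0.9×29.1) = 0.003436 K/W
R_silica brick = L/(kA) = 0.13/(1.38×29.1) = 0.003237 K/W
R_total = 0.006674 K/W;  Q = ΔT/R_total = 626/0.006674 = 93800 W
T_interface = T_inner − Q·ΣR(inner→interface) = 663 − 93800×0.003436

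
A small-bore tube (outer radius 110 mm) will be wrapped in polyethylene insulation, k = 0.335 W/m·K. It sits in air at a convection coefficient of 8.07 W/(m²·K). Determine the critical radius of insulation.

For a cylinder r_cr = k/h = 0.335/8.07
r_cr = 41.5 mm; since the bare radius (110 mm) is above r_cr, any added insulation will reduce heat loss.

r_cr ≈ 41.5 mm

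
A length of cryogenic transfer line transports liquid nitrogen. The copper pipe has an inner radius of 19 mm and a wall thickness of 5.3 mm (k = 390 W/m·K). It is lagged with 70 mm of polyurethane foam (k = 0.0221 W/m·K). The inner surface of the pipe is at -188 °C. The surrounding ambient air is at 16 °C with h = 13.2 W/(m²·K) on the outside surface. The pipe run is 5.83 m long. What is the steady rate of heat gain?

Per-layer cylindrical resistances, series-summed:
R_copper pipe wall = ln(24.3/19)/(2π×390×5.83) = 1.722×10^-5 K/W
R_polyurethane foam = ln(94.3/24.3)/(2π×0.0221×5.83) = 1.675 K/W
R_outer film = 1/(h_o·2πr_oL) = 1/(13.2×2π×0.0943×5.83) = 0.02193 K/W
R_total = 1.697 K/W
Q = ΔT/R_total = 204/1.697

Q ≈ 120 W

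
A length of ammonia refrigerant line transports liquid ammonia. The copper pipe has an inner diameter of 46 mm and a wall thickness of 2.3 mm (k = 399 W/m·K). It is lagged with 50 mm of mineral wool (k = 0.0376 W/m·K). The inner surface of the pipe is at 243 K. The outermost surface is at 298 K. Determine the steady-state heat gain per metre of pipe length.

For a radial system each layer contributes R = ln(r_out/r_in)/(2πkL); films add R = 1/(hA).
R_copper pipe wall = ln(25.3/23)/(2π×399×1) = 3.802×10^-5 K/W
R_mineral wool = ln(75.3/25.3)/(2π×0.0376×1) = 4.617 K/W
R_total = 4.617 K/W
Q = ΔT/R_total = 55/4.617

q′ ≈ 11.9 W/m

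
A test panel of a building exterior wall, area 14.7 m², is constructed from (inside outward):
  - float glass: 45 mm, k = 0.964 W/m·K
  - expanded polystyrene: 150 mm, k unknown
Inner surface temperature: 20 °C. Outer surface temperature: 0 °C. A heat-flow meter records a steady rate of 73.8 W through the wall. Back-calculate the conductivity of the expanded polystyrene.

k ≈ 0.0381 W/(m·K)

Model the wall as resistances in series:
R_float glass = L/(kA) = 0.045/(0.964×14.7) = 0.003176 K/W
Sum of known resistances R_other = 0.003176 K/W
Total R = ΔT/Q = 20/73.8 = 0.271 K/W
R_expanded polystyrene = R_total − R_other = 0.2678 K/W
k = L/(R·A) = 0.15/(0.2678×14.7)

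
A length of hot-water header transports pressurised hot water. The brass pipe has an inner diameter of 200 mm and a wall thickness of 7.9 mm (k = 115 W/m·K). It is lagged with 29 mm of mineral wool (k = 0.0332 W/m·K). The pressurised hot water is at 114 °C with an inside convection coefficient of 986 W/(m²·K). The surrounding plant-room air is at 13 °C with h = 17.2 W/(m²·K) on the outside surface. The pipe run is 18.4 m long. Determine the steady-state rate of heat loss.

Radial resistances (cylindrical: R_cond = ln(r_o/r_i)/(2πkL), R_conv = 1/(h·2πrL)):
R_inner film = 1/(h_i·2πr₁L) = 1/(986×2π×0.1×18.4) = 8.773×10^-5 K/W
R_brass pipe wall = ln(107.9/100)/(2π×115×18.4) = 5.719×10^-6 K/W
R_mineral wool = ln(136.9/107.9)/(2π×0.0332×18.4) = 0.06202 K/W
R_outer film = 1/(h_o·2πr_oL) = 1/(17.2×2π×0.1369×18.4) = 0.003673 K/W
R_total = 0.06579 K/W
Q = ΔT/R_total = 101/0.06579

Q ≈ 1540 W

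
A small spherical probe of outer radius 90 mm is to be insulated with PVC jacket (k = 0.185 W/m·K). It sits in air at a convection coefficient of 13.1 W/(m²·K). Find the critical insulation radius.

For a sphere r_cr = 2k/h = 2×0.185/13.1
r_cr = 28.2 mm; since the bare radius (90 mm) is above r_cr, any added insulation will reduce heat loss.

r_cr ≈ 28.2 mm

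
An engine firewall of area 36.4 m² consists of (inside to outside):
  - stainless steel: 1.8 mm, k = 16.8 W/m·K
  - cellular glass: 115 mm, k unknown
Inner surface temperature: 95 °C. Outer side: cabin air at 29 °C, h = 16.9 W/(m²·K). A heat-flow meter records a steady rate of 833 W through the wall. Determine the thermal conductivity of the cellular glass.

Treating each layer as a thermal resistance in series:
R_stainless steel = L/(kA) = 0.0018/(16.8×36.4) = 2.943×10^-6 K/W
R_outer film = 1/(h_o·A) = 1/(16.9×36.4) = 0.001626 K/W
Sum of known resistances R_other = 0.001629 K/W
Total R = ΔT/Q = 66/833 = 0.07923 K/W
R_cellular glass = R_total − R_other = 0.0776 K/W
k = L/(R·A) = 0.115/(0.0776×36.4)

k ≈ 0.0407 W/(m·K)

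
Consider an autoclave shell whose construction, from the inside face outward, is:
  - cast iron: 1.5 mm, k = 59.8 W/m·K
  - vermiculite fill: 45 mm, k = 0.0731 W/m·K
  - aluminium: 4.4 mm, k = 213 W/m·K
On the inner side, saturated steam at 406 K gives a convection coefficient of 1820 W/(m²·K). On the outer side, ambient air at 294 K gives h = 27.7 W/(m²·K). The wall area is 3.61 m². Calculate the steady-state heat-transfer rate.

Using the resistance-network approach (series):
R_inner film = 1/(h_i·A) = 1/(1820×3.61) = 1.522×10^-4 K/W
R_cast iron = L/(kA) = 0.0015/(59.8×3.61) = 6.948×10^-6 K/W
R_vermiculite fill = L/(kA) = 0.045/(0.0731×3.61) = 0.1705 K/W
R_aluminium = L/(kA) = 0.0044/(213×3.61) = 5.722×10^-6 K/W
R_outer film = 1/(h_o·A) = 1/(27.7×3.61) = 0.01 K/W
R_total = 0.1807 K/W
Q = ΔT / R_total = 112 / 0.1807

Q ≈ 620 W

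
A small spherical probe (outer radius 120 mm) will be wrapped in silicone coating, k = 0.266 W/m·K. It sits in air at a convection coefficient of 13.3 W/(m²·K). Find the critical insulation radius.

For a sphere r_cr = 2k/h = 2×0.266/13.3
r_cr = 40 mm; since the bare radius (120 mm) is above r_cr, any added insulation will reduce heat loss.

r_cr ≈ 40 mm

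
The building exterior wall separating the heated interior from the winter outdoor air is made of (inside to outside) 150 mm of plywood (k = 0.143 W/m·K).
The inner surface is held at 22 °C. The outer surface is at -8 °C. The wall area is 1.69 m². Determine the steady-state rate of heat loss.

Q ≈ 48.3 W

Treating each layer as a thermal resistance in series:
R_plywood = L/(kA) = 0.15/(0.143×1.69) = 0.6207 K/W
R_total = 0.6207 K/W
Q = ΔT / R_total = 30 / 0.6207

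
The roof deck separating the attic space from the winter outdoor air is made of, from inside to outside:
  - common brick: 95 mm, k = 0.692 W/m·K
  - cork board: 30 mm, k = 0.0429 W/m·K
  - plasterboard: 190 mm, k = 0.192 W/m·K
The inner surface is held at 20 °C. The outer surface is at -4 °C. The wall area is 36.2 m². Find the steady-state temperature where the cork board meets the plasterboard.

T ≈ 9.01 °C

Series thermal resistances:
R_common brick = L/(kA) = 0.095/(0.692×36.2) = 0.003792 K/W
R_cork board = L/(kA) = 0.03/(0.0429×36.2) = 0.01932 K/W
R_plasterboard = L/(kA) = 0.19/(0.192×36.2) = 0.02734 K/W
R_total = 0.05045 K/W;  Q = ΔT/R_total = 24/0.05045 = 475.8 W
T_interface = T_inner − Q·ΣR(inner→interface) = 20 − 476×0.02311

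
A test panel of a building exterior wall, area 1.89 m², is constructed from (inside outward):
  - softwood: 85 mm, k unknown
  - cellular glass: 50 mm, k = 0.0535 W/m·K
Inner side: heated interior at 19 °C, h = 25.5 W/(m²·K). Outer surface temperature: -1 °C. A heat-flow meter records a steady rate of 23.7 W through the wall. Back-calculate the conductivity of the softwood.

k ≈ 0.137 W/(m·K)

Treating each layer as a thermal resistance in series:
R_inner film = 1/(h_i·A) = 1/(25.5×1.89) = 0.02075 K/W
R_cellular glass = L/(kA) = 0.05/(0.0535×1.89) = 0.4945 K/W
Sum of known resistances R_other = 0.5152 K/W
Total R = ΔT/Q = 20/23.7 = 0.8439 K/W
R_softwood = R_total − R_other = 0.3286 K/W
k = L/(R·A) = 0.085/(0.3286×1.89)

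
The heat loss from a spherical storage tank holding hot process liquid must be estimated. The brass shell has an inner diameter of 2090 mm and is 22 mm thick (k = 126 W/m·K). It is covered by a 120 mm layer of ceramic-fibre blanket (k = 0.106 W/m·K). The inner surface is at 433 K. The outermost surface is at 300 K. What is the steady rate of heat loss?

Q ≈ 1870 W

Radial (spherical) resistances in series:
R_brass shell = (1/1.045 − 1/1.067)/(4π×126) = 1.246×10^-5 K/W
R_ceramic-fibre blanket = (1/1.067 − 1/1.187)/(4π×0.106) = 0.07113 K/W
R_total = 0.07114 K/W
Q = ΔT/R_total = 133/0.07114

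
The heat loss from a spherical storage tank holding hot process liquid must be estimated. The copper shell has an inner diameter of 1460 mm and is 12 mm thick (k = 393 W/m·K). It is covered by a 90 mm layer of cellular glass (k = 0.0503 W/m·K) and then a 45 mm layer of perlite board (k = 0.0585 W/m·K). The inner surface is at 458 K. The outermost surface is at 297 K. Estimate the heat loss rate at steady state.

Spherical conduction: R = (1/r_in − 1/r_out)/(4πk) per layer; series-sum.
R_copper shell = (1/0.73 − 1/0.742)/(4π×393) = 4.486×10^-6 K/W
R_cellular glass = (1/0.742 − 1/0.832)/(4π×0.0503) = 0.2306 K/W
R_perlite board = (1/0.832 − 1/0.877)/(4π×0.0585) = 0.08389 K/W
R_total = 0.3145 K/W
Q = ΔT/R_total = 161/0.3145

Q ≈ 512 W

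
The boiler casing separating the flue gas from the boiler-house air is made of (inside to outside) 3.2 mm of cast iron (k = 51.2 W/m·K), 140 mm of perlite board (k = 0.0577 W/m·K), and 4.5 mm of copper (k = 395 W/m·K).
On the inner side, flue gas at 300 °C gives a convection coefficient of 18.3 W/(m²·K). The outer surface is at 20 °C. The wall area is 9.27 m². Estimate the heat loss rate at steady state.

Treating each layer as a thermal resistance in series:
R_inner film = 1/(h_i·A) = 1/(18.3×9.27) = 0.005895 K/W
R_cast iron = L/(kA) = 0.0032/(51.2×9.27) = 6.742×10^-6 K/W
R_perlite board = L/(kA) = 0.14/(0.0577×9.27) = 0.2617 K/W
R_copper = L/(kA) = 0.0045/(395×9.27) = 1.229×10^-6 K/W
R_total = 0.2676 K/W
Q = ΔT / R_total = 280 / 0.2676

Q ≈ 1050 W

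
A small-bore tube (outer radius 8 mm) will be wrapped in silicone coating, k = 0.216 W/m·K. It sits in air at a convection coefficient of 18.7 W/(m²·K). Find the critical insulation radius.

For a cylinder r_cr = k/h = 0.216/18.7
r_cr = 11.6 mm; since the bare radius (8 mm) is below r_cr, adding a thin layer of insulation will *increase* heat loss.

r_cr ≈ 11.6 mm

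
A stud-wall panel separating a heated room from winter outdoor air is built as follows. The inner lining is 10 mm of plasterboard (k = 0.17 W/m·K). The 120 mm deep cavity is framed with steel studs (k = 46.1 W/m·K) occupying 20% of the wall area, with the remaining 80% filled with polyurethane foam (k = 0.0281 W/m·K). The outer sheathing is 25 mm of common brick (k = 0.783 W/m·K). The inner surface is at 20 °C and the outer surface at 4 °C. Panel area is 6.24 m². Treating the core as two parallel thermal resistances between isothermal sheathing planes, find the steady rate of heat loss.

Sheathing layers in series; stud and cavity paths in parallel between them.
R_inner = 0.01/(0.17×6.24) = 0.009427 K/W
R_stud  = 0.12/(46.1×0.2×6.24) = 0.002086 K/W
R_cav   = 0.12/(0.0281×0.8×6.24) = 0.8555 K/W
1/R_core = 1/R_stud + 1/R_cav → R_core = 0.002081 K/W
R_outer = 0.025/(0.783×6.24) = 0.005117 K/W
R_total = 0.01662 K/W
Q = ΔT/R_total = 16/0.01662

Q ≈ 962 W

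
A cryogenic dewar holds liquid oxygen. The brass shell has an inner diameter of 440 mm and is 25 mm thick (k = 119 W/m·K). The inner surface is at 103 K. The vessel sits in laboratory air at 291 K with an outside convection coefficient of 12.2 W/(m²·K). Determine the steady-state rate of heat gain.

Spherical conduction: R = (1/r_in − 1/r_out)/(4πk) per layer; series-sum.
R_brass shell = (1/0.22 − 1/0.245)/(4π×119) = 3.102×10^-4 K/W
R_outer film = 1/(h·4πr_o²) = 1/(12.2×4π×0.245²) = 0.1087 K/W
R_total = 0.109 K/W
Q = ΔT/R_total = 188/0.109

Q ≈ 1730 W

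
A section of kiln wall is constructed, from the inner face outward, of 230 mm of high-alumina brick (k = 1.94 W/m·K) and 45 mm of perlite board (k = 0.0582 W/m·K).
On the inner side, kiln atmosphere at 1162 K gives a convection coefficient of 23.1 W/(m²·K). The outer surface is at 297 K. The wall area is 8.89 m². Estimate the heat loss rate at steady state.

Thermal resistances in series:
R_inner film = 1/(h_i·A) = 1/(23.1×8.89) = 0.00487 K/W
R_high-alumina brick = L/(kA) = 0.23/(1.94×8.89) = 0.01334 K/W
R_perlite board = L/(kA) = 0.045/(0.0582×8.89) = 0.08697 K/W
R_total = 0.1052 K/W
Q = ΔT / R_total = 865 / 0.1052

Q ≈ 8220 W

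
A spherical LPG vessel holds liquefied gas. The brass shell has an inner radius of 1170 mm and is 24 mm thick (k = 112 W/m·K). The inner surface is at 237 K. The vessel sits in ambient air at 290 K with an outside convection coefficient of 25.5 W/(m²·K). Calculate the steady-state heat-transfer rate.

Radial (spherical) resistances in series:
R_brass shell = (1/1.17 − 1/1.194)/(4π×112) = 1.221×10^-5 K/W
R_outer film = 1/(h·4πr_o²) = 1/(25.5×4π×1.194²) = 0.002189 K/W
R_total = 0.002201 K/W
Q = ΔT/R_total = 53/0.002201

Q ≈ 24100 W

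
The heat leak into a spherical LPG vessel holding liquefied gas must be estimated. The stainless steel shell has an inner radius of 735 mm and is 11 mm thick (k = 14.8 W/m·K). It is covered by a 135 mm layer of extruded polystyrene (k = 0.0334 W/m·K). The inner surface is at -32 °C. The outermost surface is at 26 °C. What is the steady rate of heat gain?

Q ≈ 118 W

Radial (spherical) resistances in series:
R_stainless steel shell = (1/0.735 − 1/0.746)/(4π×14.8) = 1.079×10^-4 K/W
R_extruded polystyrene = (1/0.746 − 1/0.881)/(4π×0.0334) = 0.4894 K/W
R_total = 0.4895 K/W
Q = ΔT/R_total = 58/0.4895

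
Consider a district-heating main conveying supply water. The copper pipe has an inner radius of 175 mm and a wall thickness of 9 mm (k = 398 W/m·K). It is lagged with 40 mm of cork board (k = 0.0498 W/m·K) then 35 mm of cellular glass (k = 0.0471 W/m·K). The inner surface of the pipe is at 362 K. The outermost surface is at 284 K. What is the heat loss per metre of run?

Radial resistances (cylindrical: R_cond = ln(r_o/r_i)/(2πkL), R_conv = 1/(h·2πrL)):
R_copper pipe wall = ln(184/175)/(2π×398×1) = 2.005×10^-5 K/W
R_cork board = ln(224/184)/(2π×0.0498×1) = 0.6287 K/W
R_cellular glass = ln(259/224)/(2π×0.0471×1) = 0.4906 K/W
R_total = 1.119 K/W
Q = ΔT/R_total = 78/1.119

q′ ≈ 69.7 W/m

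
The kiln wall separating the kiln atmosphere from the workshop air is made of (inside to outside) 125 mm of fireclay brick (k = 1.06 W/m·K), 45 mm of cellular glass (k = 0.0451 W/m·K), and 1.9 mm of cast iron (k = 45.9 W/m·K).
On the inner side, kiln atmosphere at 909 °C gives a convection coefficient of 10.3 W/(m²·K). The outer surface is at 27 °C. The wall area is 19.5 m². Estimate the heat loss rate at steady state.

Q ≈ 14200 W

Series thermal resistances:
R_inner film = 1/(h_i·A) = 1/(10.3×19.5) = 0.004979 K/W
R_fireclay brick = L/(kA) = 0.125/(1.06×19.5) = 0.006047 K/W
R_cellular glass = L/(kA) = 0.045/(0.0451×19.5) = 0.05117 K/W
R_cast iron = L/(kA) = 0.0019/(45.9×19.5) = 2.123×10^-6 K/W
R_total = 0.0622 K/W
Q = ΔT / R_total = 882 / 0.0622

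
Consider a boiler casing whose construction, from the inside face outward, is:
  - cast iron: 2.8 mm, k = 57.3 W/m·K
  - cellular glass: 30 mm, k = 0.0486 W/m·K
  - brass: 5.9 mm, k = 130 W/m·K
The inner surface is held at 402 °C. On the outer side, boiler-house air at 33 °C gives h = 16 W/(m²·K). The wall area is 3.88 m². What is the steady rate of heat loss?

Q ≈ 2110 W

Using the resistance-network approach (series):
R_cast iron = L/(kA) = 0.0028/(57.3×3.88) = 1.259×10^-5 K/W
R_cellular glass = L/(kA) = 0.03/(0.0486×3.88) = 0.1591 K/W
R_brass = L/(kA) = 0.0059/(130×3.88) = 1.17×10^-5 K/W
R_outer film = 1/(h_o·A) = 1/(16×3.88) = 0.01611 K/W
R_total = 0.1752 K/W
Q = ΔT / R_total = 369 / 0.1752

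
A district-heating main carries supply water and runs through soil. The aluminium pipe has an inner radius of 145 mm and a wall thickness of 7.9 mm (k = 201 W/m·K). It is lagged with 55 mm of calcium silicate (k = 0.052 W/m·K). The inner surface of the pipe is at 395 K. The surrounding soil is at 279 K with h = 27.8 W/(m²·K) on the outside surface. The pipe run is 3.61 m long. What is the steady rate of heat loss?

Q ≈ 433 W

Per-layer cylindrical resistances, series-summed:
R_aluminium pipe wall = ln(152.9/145)/(2π×201×3.61) = 1.164×10^-5 K/W
R_calcium silicate = ln(207.9/152.9)/(2π×0.052×3.61) = 0.2605 K/W
R_outer film = 1/(h_o·2πr_oL) = 1/(27.8×2π×0.2079×3.61) = 0.007628 K/W
R_total = 0.2682 K/W
Q = ΔT/R_total = 116/0.2682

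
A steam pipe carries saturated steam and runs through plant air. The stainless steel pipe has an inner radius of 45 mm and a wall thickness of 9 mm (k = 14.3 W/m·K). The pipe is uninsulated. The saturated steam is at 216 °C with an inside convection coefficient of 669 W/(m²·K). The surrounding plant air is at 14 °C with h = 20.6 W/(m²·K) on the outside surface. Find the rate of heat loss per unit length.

q′ ≈ 1340 W/m

Treating each annulus and film as a series resistance:
R_inner film = 1/(h_i·2πr₁L) = 1/(669×2π×0.045×1) = 0.005287 K/W
R_stainless steel pipe wall = ln(54/45)/(2π×14.3×1) = 0.002029 K/W
R_outer film = 1/(h_o·2πr_oL) = 1/(20.6×2π×0.054×1) = 0.1431 K/W
R_total = 0.1504 K/W
Q = ΔT/R_total = 202/0.1504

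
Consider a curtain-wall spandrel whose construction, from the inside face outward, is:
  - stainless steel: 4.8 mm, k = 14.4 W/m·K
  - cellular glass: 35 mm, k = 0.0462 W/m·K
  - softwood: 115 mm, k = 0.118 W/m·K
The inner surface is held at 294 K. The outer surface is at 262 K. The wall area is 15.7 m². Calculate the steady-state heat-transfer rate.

Model the wall as resistances in series:
R_stainless steel = L/(kA) = 0.0048/(14.4×15.7) = 2.123×10^-5 K/W
R_cellular glass = L/(kA) = 0.035/(0.0462×15.7) = 0.04825 K/W
R_softwood = L/(kA) = 0.115/(0.118×15.7) = 0.06207 K/W
R_total = 0.1103 K/W
Q = ΔT / R_total = 32 / 0.1103

Q ≈ 290 W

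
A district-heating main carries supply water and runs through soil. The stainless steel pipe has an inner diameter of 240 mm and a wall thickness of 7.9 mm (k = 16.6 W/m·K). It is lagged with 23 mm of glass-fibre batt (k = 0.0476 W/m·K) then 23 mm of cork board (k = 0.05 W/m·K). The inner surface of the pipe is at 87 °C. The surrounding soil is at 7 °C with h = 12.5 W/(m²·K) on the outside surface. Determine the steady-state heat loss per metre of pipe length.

Per-layer cylindrical resistances, series-summed:
R_stainless steel pipe wall = ln(127.9/120)/(2π×16.6×1) = 6.113×10^-4 K/W
R_glass-fibre batt = ln(150.9/127.9)/(2π×0.0476×1) = 0.5529 K/W
R_cork board = ln(173.9/150.9)/(2π×0.05×1) = 0.4516 K/W
R_outer film = 1/(h_o·2πr_oL) = 1/(12.5×2π×0.1739×1) = 0.07322 K/W
R_total = 1.078 K/W
Q = ΔT/R_total = 80/1.078

q′ ≈ 74.2 W/m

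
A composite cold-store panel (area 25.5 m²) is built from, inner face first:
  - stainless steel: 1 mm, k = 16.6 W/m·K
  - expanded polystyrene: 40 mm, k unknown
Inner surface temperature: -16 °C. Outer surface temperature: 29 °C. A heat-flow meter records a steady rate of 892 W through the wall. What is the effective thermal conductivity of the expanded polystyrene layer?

k ≈ 0.0311 W/(m·K)

Treating each layer as a thermal resistance in series:
R_stainless steel = L/(kA) = 0.001/(16.6×25.5) = 2.362×10^-6 K/W
Sum of known resistances R_other = 2.362×10^-6 K/W
Total R = ΔT/Q = 45/892 = 0.05045 K/W
R_expanded polystyrene = R_total − R_other = 0.05045 K/W
k = L/(R·A) = 0.04/(0.05045×25.5)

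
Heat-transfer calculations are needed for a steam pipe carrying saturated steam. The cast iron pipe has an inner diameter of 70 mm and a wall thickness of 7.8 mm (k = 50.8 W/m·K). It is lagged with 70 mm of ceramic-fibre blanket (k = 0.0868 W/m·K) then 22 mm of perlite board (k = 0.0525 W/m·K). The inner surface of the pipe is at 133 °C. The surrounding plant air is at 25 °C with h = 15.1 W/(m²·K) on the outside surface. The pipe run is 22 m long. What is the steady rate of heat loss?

Q ≈ 992 W

Per-layer cylindrical resistances, series-summed:
R_cast iron pipe wall = ln(42.8/35)/(2π×50.8×22) = 2.865×10^-5 K/W
R_ceramic-fibre blanket = ln(112.8/42.8)/(2π×0.0868×22) = 0.08077 K/W
R_perlite board = ln(134.8/112.8)/(2π×0.0525×22) = 0.02455 K/W
R_outer film = 1/(h_o·2πr_oL) = 1/(15.1×2π×0.1348×22) = 0.003554 K/W
R_total = 0.1089 K/W
Q = ΔT/R_total = 108/0.1089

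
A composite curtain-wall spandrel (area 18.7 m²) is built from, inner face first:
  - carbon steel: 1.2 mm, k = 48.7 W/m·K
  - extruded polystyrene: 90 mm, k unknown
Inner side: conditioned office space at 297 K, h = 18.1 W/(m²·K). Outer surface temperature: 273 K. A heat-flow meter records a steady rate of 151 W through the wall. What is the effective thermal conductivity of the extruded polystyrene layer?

k ≈ 0.0309 W/(m·K)

Model the wall as resistances in series:
R_inner film = 1/(h_i·A) = 1/(18.1×18.7) = 0.002954 K/W
R_carbon steel = L/(kA) = 0.0012/(48.7×18.7) = 1.318×10^-6 K/W
Sum of known resistances R_other = 0.002956 K/W
Total R = ΔT/Q = 24/151 = 0.1589 K/W
R_extruded polystyrene = R_total − R_other = 0.156 K/W
k = L/(R·A) = 0.09/(0.156×18.7)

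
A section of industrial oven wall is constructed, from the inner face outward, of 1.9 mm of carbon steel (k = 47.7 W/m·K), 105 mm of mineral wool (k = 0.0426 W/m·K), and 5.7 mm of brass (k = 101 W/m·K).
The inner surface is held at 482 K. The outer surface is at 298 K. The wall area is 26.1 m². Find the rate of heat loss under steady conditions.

Thermal resistances in series:
R_carbon steel = L/(kA) = 0.0019/(47.7×26.1) = 1.526×10^-6 K/W
R_mineral wool = L/(kA) = 0.105/(0.0426×26.1) = 0.09444 K/W
R_brass = L/(kA) = 0.0057/(101×26.1) = 2.162×10^-6 K/W
R_total = 0.09444 K/W
Q = ΔT / R_total = 184 / 0.09444

Q ≈ 1950 W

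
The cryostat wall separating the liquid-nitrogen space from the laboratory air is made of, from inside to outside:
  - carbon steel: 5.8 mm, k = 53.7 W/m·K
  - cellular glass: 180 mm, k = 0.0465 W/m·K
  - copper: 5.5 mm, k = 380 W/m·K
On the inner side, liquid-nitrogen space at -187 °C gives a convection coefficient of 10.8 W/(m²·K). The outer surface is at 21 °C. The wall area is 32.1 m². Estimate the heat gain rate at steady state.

Series thermal resistances:
R_inner film = 1/(h_i·A) = 1/(10.8×32.1) = 0.002885 K/W
R_carbon steel = L/(kA) = 0.0058/(53.7×32.1) = 3.365×10^-6 K/W
R_cellular glass = L/(kA) = 0.18/(0.0465×32.1) = 0.1206 K/W
R_copper = L/(kA) = 0.0055/(380×32.1) = 4.509×10^-7 K/W
R_total = 0.1235 K/W
Q = ΔT / R_total = 208 / 0.1235

Q ≈ 1680 W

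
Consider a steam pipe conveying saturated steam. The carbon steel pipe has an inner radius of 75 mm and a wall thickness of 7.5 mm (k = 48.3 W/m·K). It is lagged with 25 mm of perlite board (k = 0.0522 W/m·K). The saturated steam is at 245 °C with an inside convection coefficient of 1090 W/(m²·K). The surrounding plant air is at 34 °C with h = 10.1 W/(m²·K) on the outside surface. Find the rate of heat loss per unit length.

q′ ≈ 221 W/m

Radial resistances (cylindrical: R_cond = ln(r_o/r_i)/(2πkL), R_conv = 1/(h·2πrL)):
R_inner film = 1/(h_i·2πr₁L) = 1/(1090×2π×0.075×1) = 0.001947 K/W
R_carbon steel pipe wall = ln(82.5/75)/(2π×48.3×1) = 3.141×10^-4 K/W
R_perlite board = ln(107.5/82.5)/(2π×0.0522×1) = 0.807 K/W
R_outer film = 1/(h_o·2πr_oL) = 1/(10.1×2π×0.1075×1) = 0.1466 K/W
R_total = 0.9559 K/W
Q = ΔT/R_total = 211/0.9559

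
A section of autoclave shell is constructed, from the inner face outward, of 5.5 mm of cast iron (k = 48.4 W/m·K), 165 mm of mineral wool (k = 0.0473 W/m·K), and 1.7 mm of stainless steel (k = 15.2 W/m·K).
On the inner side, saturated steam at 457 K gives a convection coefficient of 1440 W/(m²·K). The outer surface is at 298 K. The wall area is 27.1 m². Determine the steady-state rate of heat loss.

Q ≈ 1230 W

Series thermal resistances:
R_inner film = 1/(h_i·A) = 1/(1440×27.1) = 2.563×10^-5 K/W
R_cast iron = L/(kA) = 0.0055/(48.4×27.1) = 4.193×10^-6 K/W
R_mineral wool = L/(kA) = 0.165/(0.0473×27.1) = 0.1287 K/W
R_stainless steel = L/(kA) = 0.0017/(15.2×27.1) = 4.127×10^-6 K/W
R_total = 0.1288 K/W
Q = ΔT / R_total = 159 / 0.1288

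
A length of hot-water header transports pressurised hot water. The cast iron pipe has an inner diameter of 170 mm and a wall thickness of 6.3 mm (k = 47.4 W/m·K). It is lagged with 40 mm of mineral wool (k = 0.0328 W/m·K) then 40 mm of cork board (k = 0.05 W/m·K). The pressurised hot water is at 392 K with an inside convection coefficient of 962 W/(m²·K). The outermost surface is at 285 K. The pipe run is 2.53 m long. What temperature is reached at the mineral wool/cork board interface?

Radial resistances (cylindrical: R_cond = ln(r_o/r_i)/(2πkL), R_conv = 1/(h·2πrL)):
R_inner film = 1/(h_i·2πr₁L) = 1/(962×2π×0.085×2.53) = 7.693×10^-4 K/W
R_cast iron pipe wall = ln(91.3/85)/(2π×47.4×2.53) = 9.489×10^-5 K/W
R_mineral wool = ln(131.3/91.3)/(2π×0.0328×2.53) = 0.6968 K/W
R_cork board = ln(171.3/131.3)/(2π×0.05×2.53) = 0.3346 K/W
R_total = 1.032 K/W
Q = ΔT/R_total = 107/1.032
Q = 104 W
T_interface = T_inner − Q·ΣR(inner→interface) = 392 − 104×0.6977

T ≈ 320 K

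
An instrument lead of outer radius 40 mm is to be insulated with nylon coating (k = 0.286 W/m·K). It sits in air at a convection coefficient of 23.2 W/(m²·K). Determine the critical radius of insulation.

For a cylinder r_cr = k/h = 0.286/23.2
r_cr = 12.3 mm; since the bare radius (40 mm) is above r_cr, any added insulation will reduce heat loss.

r_cr ≈ 12.3 mm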